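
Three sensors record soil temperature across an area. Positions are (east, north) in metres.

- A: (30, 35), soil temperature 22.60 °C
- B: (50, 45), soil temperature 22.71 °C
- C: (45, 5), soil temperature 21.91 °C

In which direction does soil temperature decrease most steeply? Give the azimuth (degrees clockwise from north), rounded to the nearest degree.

167°

Taking A as reference: B−A = (20, 10, +0.11); C−A = (15, -30, -0.69).
Determinant of the coordinate differences = 20·(-30) − 15·10 = -750.
∂T/∂x = [(+0.11)·(-30) − (-0.69)·10] / -750 = -0.004800
∂T/∂y = [20·(-0.69) − 15·(+0.11)] / -750 = +0.02060
Steepest decrease is along −∇f: components (+0.004800 E, -0.02060 N).
Azimuth = atan2(+0.004800, -0.02060) = 166.9° ≈ 167°.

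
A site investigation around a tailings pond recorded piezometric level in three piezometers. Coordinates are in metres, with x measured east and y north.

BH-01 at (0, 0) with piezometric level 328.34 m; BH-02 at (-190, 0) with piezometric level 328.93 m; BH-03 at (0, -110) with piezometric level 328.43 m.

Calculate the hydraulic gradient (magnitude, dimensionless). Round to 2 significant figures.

0.0032

∂h/∂x = (328.93 − 328.34) / (-190 − 0) = -0.003105
∂h/∂y = (328.43 − 328.34) / (-110 − 0) = -0.0008182
|∇h| = √(-0.003105² + -0.0008182²) = 0.003211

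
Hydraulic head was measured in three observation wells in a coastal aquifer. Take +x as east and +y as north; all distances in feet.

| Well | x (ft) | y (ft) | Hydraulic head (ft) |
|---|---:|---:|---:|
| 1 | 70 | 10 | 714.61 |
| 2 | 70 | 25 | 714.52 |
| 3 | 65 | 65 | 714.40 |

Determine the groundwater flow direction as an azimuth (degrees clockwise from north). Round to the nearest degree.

076°

Differences from 1: to 2 (Δx, Δy, Δh) = (0, 15, -0.09); to 3 = (-5, 55, -0.21).
Determinant of the coordinate differences = 0·55 − (-5)·15 = 75.
∂h/∂x = [(-0.09)·55 − (-0.21)·15] / 75 = -0.02400
∂h/∂y = [0·(-0.21) − (-5)·(-0.09)] / 75 = -0.006000
Flow direction (−∇h) has components (+0.02400 E, +0.006000 N).
Azimuth = atan2(E, N) = atan2(+0.02400, +0.006000) = 76.0° ≈ 076°.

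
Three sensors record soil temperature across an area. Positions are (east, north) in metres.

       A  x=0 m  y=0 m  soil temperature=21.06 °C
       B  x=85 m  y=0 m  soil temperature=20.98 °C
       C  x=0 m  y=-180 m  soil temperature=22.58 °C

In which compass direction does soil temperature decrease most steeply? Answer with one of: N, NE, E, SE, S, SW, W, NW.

N

∂T/∂x = (20.98 − 21.06) / (85 − 0) = -0.0009412
∂T/∂y = (22.58 − 21.06) / (-180 − 0) = -0.008444
Steepest decrease is along −∇f = (+0.0009412 E, +0.008444 N) → north.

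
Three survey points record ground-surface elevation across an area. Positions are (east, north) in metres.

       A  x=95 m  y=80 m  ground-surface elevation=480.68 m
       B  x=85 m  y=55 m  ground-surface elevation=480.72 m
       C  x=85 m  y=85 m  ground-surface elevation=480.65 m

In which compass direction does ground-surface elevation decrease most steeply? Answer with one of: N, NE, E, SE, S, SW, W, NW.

NW

With z = a·x + b·y + c and A as origin, the differences give:
  (-10)·a + (-25)·b = +0.04
  (-10)·a + 5·b = -0.03
Eliminate b (×5 and ×(-25), subtract): -300·a = -0.550 → a = ∂z/∂x = +0.001833
Back-substitute: b = ∂z/∂y = -0.002333.
Steepest decrease is along −∇f = (-0.001833 E, +0.002333 N) → northwest.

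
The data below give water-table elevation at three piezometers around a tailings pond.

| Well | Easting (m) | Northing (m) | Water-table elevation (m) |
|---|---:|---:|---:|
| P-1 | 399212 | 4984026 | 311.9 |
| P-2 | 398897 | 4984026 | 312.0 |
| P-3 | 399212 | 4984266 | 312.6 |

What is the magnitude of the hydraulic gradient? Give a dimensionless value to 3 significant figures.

0.00293

∂h/∂x = (312.0 − 311.9) / (398897 − 399212) = -0.0003175
∂h/∂y = (312.6 − 311.9) / (4984266 − 4984026) = +0.002917
|∇h| = √(-0.0003175² + 0.002917²) = 0.002934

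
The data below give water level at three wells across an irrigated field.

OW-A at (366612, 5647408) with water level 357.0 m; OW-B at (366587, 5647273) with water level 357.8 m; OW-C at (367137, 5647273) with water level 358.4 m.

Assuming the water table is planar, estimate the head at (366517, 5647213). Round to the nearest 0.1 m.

Differences from OW-A: to OW-B (Δx, Δy, Δh) = (-25, -135, +0.8); to OW-C = (525, -135, +1.4).
Determinant of the coordinate differences = (-25)·(-135) − 525·(-135) = 74250.
∂h/∂x = [(+0.8)·(-135) − (+1.4)·(-135)] / 74250 = +0.001091
∂h/∂y = [(-25)·(+1.4) − 525·(+0.8)] / 74250 = -0.006128
h(366517, 5647213) = 357.0 + (+0.001091)·(-95) + (-0.006128)·(-195) = 357.0 -0.104 +1.195 = 358.091 m.

358.1 m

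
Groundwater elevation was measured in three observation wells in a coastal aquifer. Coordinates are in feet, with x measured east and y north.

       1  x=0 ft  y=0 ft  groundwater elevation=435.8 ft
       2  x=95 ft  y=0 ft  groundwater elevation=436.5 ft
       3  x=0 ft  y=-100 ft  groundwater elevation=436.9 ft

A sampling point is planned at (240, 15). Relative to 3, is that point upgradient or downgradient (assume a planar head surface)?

∂h/∂x = (436.5 − 435.8) / (95 − 0) = +0.007368
∂h/∂y = (436.9 − 435.8) / (-100 − 0) = -0.01100
Head at (240, 15) = 435.8 + (+0.007368)·(240) + (-0.01100)·(15) = 437.40 ft.
That is higher than the 436.9 ft at 3, so the point is upgradient.

upgradient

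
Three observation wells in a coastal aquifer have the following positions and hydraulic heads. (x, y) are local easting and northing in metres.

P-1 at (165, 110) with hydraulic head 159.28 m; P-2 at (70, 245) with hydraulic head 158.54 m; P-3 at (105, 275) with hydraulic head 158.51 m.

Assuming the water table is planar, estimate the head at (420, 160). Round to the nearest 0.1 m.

Differences from P-1: to P-2 (Δx, Δy, Δh) = (-95, 135, -0.74); to P-3 = (-60, 165, -0.77).
Solve a·Δx + b·Δy = Δh: det = (-95)·165 − (-60)·135 = -7575.
∂h/∂x = [(-0.74)·165 − (-0.77)·135] / -7575 = +0.002396
∂h/∂y = [(-95)·(-0.77) − (-60)·(-0.74)] / -7575 = -0.003795
h(420, 160) = 159.28 + (+0.002396)·(255) + (-0.003795)·(50) = 159.28 +0.611 -0.190 = 159.701 m.

159.7 m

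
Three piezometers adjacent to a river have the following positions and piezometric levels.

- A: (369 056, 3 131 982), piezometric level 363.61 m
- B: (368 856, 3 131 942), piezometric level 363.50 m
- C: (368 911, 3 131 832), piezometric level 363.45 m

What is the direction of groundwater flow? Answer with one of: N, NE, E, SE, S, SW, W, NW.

SW

Taking A as reference: B−A = (-200, -40, -0.11); C−A = (-145, -150, -0.16).
Solve a·Δx + b·Δy = Δh: det = (-200)·(-150) − (-145)·(-40) = 24200.
∂h/∂x = [(-0.11)·(-150) − (-0.16)·(-40)] / 24200 = +0.0004174
∂h/∂y = [(-200)·(-0.16) − (-145)·(-0.11)] / 24200 = +0.0006632
Flow = −∇h = (-0.0004174 east, -0.0006632 north), which points southwest.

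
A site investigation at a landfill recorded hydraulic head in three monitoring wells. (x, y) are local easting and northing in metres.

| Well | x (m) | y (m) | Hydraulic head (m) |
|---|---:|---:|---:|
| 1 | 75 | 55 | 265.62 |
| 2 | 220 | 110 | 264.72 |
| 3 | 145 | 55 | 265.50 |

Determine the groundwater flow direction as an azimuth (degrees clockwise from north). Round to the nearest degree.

With h = a·x + b·y + c and 1 as origin, the differences give:
  145·a + 55·b = -0.90
  70·a + 0·b = -0.12
Eliminate b (×0 and ×55, subtract): -3850·a = 6.600 → a = ∂h/∂x = -0.001714
Back-substitute: b = ∂h/∂y = -0.01184.
Flow direction (−∇h) has components (+0.001714 E, +0.01184 N).
Azimuth = atan2(E, N) = atan2(+0.001714, +0.01184) = 8.2° ≈ 008°.

008°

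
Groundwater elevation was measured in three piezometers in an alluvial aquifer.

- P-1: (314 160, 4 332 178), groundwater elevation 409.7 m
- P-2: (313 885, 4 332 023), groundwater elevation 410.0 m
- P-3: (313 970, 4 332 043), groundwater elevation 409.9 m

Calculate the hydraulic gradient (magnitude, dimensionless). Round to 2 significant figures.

Taking P-1 as reference: P-2−P-1 = (-275, -155, +0.3); P-3−P-1 = (-190, -135, +0.2).
Solve a·Δx + b·Δy = Δh: det = (-275)·(-135) − (-190)·(-155) = 7675.
∂h/∂x = [(+0.3)·(-135) − (+0.2)·(-155)] / 7675 = -0.001238
∂h/∂y = [(-275)·(+0.2) − (-190)·(+0.3)] / 7675 = +0.0002606
|∇h| = √(-0.001238² + 0.0002606²) = 0.001265

0.0013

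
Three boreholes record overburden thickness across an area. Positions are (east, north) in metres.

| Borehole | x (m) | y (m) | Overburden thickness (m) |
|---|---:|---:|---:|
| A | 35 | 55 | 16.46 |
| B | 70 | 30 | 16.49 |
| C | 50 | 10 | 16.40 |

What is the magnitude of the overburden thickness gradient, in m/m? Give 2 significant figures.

Differences from A: to B (Δx, Δy, Δh) = (35, -25, +0.03); to C = (15, -45, -0.06).
Solve a·Δx + b·Δy = Δd: det = 35·(-45) − 15·(-25) = -1200.
∂d/∂x = [(+0.03)·(-45) − (-0.06)·(-25)] / -1200 = +0.002375
∂d/∂y = [35·(-0.06) − 15·(+0.03)] / -1200 = +0.002125
|∇f| = √(0.002375² + 0.002125²) = 0.003187 m/m

0.0032 m/m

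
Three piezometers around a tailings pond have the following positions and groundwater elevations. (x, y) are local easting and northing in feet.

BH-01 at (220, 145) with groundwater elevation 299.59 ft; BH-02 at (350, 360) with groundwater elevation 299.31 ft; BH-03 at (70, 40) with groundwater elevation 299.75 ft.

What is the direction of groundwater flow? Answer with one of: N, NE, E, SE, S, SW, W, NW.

N

With h = a·x + b·y + c and BH-01 as origin, the differences give:
  130·a + 215·b = -0.28
  (-150)·a + (-105)·b = +0.16
Eliminate b (×(-105) and ×215, subtract): 18600·a = -5.000 → a = ∂h/∂x = -0.0002688
Back-substitute: b = ∂h/∂y = -0.001140.
Flow = −∇h = (+0.0002688 east, +0.001140 north), which points north.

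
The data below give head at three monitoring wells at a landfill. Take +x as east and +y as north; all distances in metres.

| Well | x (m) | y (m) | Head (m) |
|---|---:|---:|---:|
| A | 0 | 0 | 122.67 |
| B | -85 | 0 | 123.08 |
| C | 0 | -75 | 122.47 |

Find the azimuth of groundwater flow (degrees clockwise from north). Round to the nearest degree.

119°

∂h/∂x = (123.08 − 122.67) / (-85 − 0) = -0.004824
∂h/∂y = (122.47 − 122.67) / (-75 − 0) = +0.002667
Flow direction (−∇h) has components (+0.004824 E, -0.002667 N).
Azimuth = atan2(E, N) = atan2(+0.004824, -0.002667) = 118.9° ≈ 119°.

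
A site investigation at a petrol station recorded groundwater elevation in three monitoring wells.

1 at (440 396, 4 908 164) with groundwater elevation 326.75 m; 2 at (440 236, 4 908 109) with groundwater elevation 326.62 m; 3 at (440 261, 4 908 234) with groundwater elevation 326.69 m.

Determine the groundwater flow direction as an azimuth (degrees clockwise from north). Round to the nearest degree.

237°

With h = a·x + b·y + c and 1 as origin, the differences give:
  (-160)·a + (-55)·b = -0.13
  (-135)·a + 70·b = -0.06
Eliminate b (×70 and ×(-55), subtract): -18625·a = -12.400 → a = ∂h/∂x = +0.0006658
Back-substitute: b = ∂h/∂y = +0.0004268.
Flow direction (−∇h) has components (-0.0006658 E, -0.0004268 N).
Azimuth = atan2(E, N) = atan2(-0.0006658, -0.0004268) = 237.3° ≈ 237°.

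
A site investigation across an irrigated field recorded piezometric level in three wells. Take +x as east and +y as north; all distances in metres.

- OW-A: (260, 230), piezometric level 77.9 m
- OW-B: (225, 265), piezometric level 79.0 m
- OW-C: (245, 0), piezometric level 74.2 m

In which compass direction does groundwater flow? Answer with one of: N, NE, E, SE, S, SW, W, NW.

Differences from OW-A: to OW-B (Δx, Δy, Δh) = (-35, 35, +1.1); to OW-C = (-15, -230, -3.7).
Determinant of the coordinate differences = (-35)·(-230) − (-15)·35 = 8575.
∂h/∂x = [(+1.1)·(-230) − (-3.7)·35] / 8575 = -0.01440
∂h/∂y = [(-35)·(-3.7) − (-15)·(+1.1)] / 8575 = +0.01703
Flow = −∇h = (+0.01440 east, -0.01703 north), which points southeast.

SE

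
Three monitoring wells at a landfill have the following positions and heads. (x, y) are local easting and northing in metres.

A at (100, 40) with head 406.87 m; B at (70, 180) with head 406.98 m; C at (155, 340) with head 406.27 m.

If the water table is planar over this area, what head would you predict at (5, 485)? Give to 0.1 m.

Differences from A: to B (Δx, Δy, Δh) = (-30, 140, +0.11); to C = (55, 300, -0.60).
Determinant of the coordinate differences = (-30)·300 − 55·140 = -16700.
∂h/∂x = [(+0.11)·300 − (-0.60)·140] / -16700 = -0.007006
∂h/∂y = [(-30)·(-0.60) − 55·(+0.11)] / -16700 = -0.0007156
h(5, 485) = 406.87 + (-0.007006)·(-95) + (-0.0007156)·(445) = 406.87 +0.666 -0.318 = 407.217 m.

407.2 m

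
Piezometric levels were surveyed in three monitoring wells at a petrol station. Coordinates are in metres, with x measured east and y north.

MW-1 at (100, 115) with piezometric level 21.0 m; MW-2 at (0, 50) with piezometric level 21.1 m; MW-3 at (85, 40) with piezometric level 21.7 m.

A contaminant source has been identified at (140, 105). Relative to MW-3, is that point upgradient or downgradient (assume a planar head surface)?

Three-point gradient (reference MW-1): Δ to MW-2 = (-100, -65, +0.1), Δ to MW-3 = (-15, -75, +0.7).
∂h/∂x = +0.005824, ∂h/∂y = -0.01050 (det = 6525).
Head at (140, 105) = 21.0 + (+0.005824)·(40) + (-0.01050)·(-10) = 21.34 m.
That is lower than the 21.7 m at MW-3, so the point is downgradient.

downgradient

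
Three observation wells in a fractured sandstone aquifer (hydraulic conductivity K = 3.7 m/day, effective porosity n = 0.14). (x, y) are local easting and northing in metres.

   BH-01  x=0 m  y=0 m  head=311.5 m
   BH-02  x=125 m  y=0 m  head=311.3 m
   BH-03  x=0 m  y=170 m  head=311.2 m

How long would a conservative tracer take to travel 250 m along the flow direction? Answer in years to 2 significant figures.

∂h/∂x = (311.3 − 311.5) / (125 − 0) = -0.001600
∂h/∂y = (311.2 − 311.5) / (170 − 0) = -0.001765
|∇h| = √(-0.001600² + -0.001765²) = 0.002382
Seepage velocity v = K·i/n = 3.7 × 0.002382 / 0.14 = 0.06295 m/day.
t = 250 / 0.06295 = 3971 days = 10.9 years.

11 years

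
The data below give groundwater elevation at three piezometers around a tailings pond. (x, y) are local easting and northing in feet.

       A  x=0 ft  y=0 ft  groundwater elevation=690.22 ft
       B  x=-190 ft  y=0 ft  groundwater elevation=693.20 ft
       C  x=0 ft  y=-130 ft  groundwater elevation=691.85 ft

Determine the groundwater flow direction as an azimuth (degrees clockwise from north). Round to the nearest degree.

∂h/∂x = (693.20 − 690.22) / (-190 − 0) = -0.01568
∂h/∂y = (691.85 − 690.22) / (-130 − 0) = -0.01254
Flow direction (−∇h) has components (+0.01568 E, +0.01254 N).
Azimuth = atan2(E, N) = atan2(+0.01568, +0.01254) = 51.4° ≈ 051°.

051°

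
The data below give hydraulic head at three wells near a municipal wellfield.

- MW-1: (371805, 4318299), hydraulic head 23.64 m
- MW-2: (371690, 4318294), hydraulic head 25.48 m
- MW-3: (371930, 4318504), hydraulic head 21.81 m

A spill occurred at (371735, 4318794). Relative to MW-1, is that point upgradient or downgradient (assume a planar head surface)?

With h = a·x + b·y + c and MW-1 as origin, the differences give:
  (-115)·a + (-5)·b = +1.84
  125·a + 205·b = -1.83
Eliminate b (×205 and ×(-5), subtract): -22950·a = 368.050 → a = ∂h/∂x = -0.01604
Back-substitute: b = ∂h/∂y = +0.0008519.
Head at (371735, 4318794) = 23.64 + (-0.01604)·(-70) + (+0.0008519)·(495) = 25.18 m.
That is higher than the 23.64 m at MW-1, so the point is upgradient.

upgradient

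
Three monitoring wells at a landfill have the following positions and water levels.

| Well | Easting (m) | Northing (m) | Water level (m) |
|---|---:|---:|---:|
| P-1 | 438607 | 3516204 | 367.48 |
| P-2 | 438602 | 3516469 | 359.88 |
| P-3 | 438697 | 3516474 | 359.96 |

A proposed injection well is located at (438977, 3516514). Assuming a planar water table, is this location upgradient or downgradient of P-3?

downgradient

Differences from P-1: to P-2 (Δx, Δy, Δh) = (-5, 265, -7.60); to P-3 = (90, 270, -7.52).
Solve a·Δx + b·Δy = Δh: det = (-5)·270 − 90·265 = -25200.
∂h/∂x = [(-7.60)·270 − (-7.52)·265] / -25200 = +0.002349
∂h/∂y = [(-5)·(-7.52) − 90·(-7.60)] / -25200 = -0.02863
Head at (438977, 3516514) = 367.48 + (+0.002349)·(370) + (-0.02863)·(310) = 359.47 m.
That is lower than the 359.96 m at P-3, so the point is downgradient.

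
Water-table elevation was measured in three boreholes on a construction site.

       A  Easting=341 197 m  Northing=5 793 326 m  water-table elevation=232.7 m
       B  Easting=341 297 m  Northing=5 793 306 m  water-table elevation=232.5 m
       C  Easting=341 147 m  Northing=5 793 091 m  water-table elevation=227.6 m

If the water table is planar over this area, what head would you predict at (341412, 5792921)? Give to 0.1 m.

224.6 m

Differences from A: to B (Δx, Δy, Δh) = (100, -20, -0.2); to C = (-50, -235, -5.1).
Solve a·Δx + b·Δy = Δh: det = 100·(-235) − (-50)·(-20) = -24500.
∂h/∂x = [(-0.2)·(-235) − (-5.1)·(-20)] / -24500 = +0.002245
∂h/∂y = [100·(-5.1) − (-50)·(-0.2)] / -24500 = +0.02122
h(341412, 5792921) = 232.7 + (+0.002245)·(215) + (+0.02122)·(-405) = 232.7 +0.483 -8.596 = 224.587 m.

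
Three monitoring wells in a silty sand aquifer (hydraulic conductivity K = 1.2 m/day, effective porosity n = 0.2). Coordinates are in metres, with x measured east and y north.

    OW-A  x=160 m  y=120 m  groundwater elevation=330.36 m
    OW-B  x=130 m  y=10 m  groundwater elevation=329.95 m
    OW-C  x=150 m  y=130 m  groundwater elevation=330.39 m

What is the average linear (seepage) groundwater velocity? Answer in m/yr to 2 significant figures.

With h = a·x + b·y + c and OW-A as origin, the differences give:
  (-30)·a + (-110)·b = -0.41
  (-10)·a + 10·b = +0.03
Eliminate b (×10 and ×(-110), subtract): -1400·a = -0.800 → a = ∂h/∂x = +0.0005714
Back-substitute: b = ∂h/∂y = +0.003571.
|∇h| = √(0.0005714² + 0.003571²) = 0.003616
Seepage velocity v = K·i/n = 1.2 × 0.003616 / 0.2 = 0.0217 m/day = 7.926 m/yr.

7.9 m/yr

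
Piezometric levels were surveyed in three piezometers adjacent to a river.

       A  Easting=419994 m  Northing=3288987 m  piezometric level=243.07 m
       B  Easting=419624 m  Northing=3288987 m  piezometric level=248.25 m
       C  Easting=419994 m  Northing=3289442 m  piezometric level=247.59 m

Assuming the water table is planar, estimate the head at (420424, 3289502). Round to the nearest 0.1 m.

242.2 m

∂h/∂x = (248.25 − 243.07) / (419624 − 419994) = -0.01400
∂h/∂y = (247.59 − 243.07) / (3289442 − 3288987) = +0.009934
h(420424, 3289502) = 243.07 + (-0.01400)·(430) + (+0.009934)·(515) = 243.07 -6.020 +5.116 = 242.166 m.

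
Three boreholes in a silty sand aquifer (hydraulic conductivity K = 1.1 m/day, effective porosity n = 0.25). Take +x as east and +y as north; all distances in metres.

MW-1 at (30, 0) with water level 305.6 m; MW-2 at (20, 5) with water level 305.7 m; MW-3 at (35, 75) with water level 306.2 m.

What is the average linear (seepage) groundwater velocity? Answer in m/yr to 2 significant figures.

16 m/yr

With h = a·x + b·y + c and MW-1 as origin, the differences give:
  (-10)·a + 5·b = +0.1
  5·a + 75·b = +0.6
Eliminate b (×75 and ×5, subtract): -775·a = 4.50 → a = ∂h/∂x = -0.005806
Back-substitute: b = ∂h/∂y = +0.008387.
|∇h| = √(-0.005806² + 0.008387²) = 0.0102
Seepage velocity v = K·i/n = 1.1 × 0.0102 / 0.25 = 0.04488 m/day = 16.39 m/yr.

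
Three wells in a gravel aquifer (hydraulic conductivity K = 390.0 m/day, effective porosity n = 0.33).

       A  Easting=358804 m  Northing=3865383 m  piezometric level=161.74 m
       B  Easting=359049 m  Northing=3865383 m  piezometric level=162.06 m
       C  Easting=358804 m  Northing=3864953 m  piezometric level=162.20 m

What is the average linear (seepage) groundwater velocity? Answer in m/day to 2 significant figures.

∂h/∂x = (162.06 − 161.74) / (359049 − 358804) = +0.001306
∂h/∂y = (162.20 − 161.74) / (3864953 − 3865383) = -0.001070
|∇h| = √(0.001306² + -0.001070²) = 0.001688
Seepage velocity v = K·i/n = 390.0 × 0.001688 / 0.33 = 1.995 m/day.

2.0 m/day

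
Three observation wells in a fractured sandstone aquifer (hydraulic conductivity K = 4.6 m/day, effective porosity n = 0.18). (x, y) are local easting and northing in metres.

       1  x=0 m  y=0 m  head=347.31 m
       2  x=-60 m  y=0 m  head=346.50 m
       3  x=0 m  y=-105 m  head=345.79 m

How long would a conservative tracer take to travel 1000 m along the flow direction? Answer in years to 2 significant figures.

5.4 years

∂h/∂x = (346.50 − 347.31) / (-60 − 0) = +0.01350
∂h/∂y = (345.79 − 347.31) / (-105 − 0) = +0.01448
|∇h| = √(0.01350² + 0.01448²) = 0.0198
Seepage velocity v = K·i/n = 4.6 × 0.0198 / 0.18 = 0.506 m/day.
t = 1000 / 0.506 = 1976 days = 5.41 years.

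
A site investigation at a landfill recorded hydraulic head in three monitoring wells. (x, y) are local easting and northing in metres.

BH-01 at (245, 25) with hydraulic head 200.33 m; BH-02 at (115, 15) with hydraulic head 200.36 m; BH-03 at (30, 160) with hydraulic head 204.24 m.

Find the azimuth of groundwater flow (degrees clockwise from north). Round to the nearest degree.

Differences from BH-01: to BH-02 (Δx, Δy, Δh) = (-130, -10, +0.03); to BH-03 = (-215, 135, +3.91).
Solve a·Δx + b·Δy = Δh: det = (-130)·135 − (-215)·(-10) = -19700.
∂h/∂x = [(+0.03)·135 − (+3.91)·(-10)] / -19700 = -0.002190
∂h/∂y = [(-130)·(+3.91) − (-215)·(+0.03)] / -19700 = +0.02547
Flow direction (−∇h) has components (+0.002190 E, -0.02547 N).
Azimuth = atan2(E, N) = atan2(+0.002190, -0.02547) = 175.1° ≈ 175°.

175°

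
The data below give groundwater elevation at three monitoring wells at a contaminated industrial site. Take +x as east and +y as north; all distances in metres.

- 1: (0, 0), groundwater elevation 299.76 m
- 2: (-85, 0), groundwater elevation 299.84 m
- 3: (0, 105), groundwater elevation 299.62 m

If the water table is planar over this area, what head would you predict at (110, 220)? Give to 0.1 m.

∂h/∂x = (299.84 − 299.76) / (-85 − 0) = -0.0009412
∂h/∂y = (299.62 − 299.76) / (105 − 0) = -0.001333
h(110, 220) = 299.76 + (-0.0009412)·(110) + (-0.001333)·(220) = 299.76 -0.104 -0.293 = 299.363 m.

299.4 m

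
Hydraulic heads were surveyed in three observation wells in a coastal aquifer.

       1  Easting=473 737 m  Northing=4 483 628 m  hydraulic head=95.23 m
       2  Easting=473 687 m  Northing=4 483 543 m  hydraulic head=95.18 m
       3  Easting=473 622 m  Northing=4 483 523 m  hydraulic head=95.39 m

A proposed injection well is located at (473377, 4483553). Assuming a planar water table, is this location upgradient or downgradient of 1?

upgradient

Differences from 1: to 2 (Δx, Δy, Δh) = (-50, -85, -0.05); to 3 = (-115, -105, +0.16).
Solve a·Δx + b·Δy = Δh: det = (-50)·(-105) − (-115)·(-85) = -4525.
∂h/∂x = [(-0.05)·(-105) − (+0.16)·(-85)] / -4525 = -0.004166
∂h/∂y = [(-50)·(+0.16) − (-115)·(-0.05)] / -4525 = +0.003039
Head at (473377, 4483553) = 95.23 + (-0.004166)·(-360) + (+0.003039)·(-75) = 96.50 m.
That is higher than the 95.23 m at 1, so the point is upgradient.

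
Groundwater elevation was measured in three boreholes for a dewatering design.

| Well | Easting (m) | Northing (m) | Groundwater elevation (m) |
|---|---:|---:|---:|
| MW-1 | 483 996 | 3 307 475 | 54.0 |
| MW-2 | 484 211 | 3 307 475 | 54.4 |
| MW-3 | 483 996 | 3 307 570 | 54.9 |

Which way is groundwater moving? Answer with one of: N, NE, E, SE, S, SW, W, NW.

S

∂h/∂x = (54.4 − 54.0) / (484211 − 483996) = +0.001860
∂h/∂y = (54.9 − 54.0) / (3307570 − 3307475) = +0.009474
Flow = −∇h = (-0.001860 east, -0.009474 north), which points south.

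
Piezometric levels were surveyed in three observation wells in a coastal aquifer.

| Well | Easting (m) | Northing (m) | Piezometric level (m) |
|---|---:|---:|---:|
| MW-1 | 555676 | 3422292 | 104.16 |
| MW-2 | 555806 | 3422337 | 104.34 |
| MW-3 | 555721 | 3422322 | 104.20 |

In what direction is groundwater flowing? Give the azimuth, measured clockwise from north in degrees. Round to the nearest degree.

309°

With h = a·x + b·y + c and MW-1 as origin, the differences give:
  130·a + 45·b = +0.18
  45·a + 30·b = +0.04
Eliminate b (×30 and ×45, subtract): 1875·a = 3.600 → a = ∂h/∂x = +0.001920
Back-substitute: b = ∂h/∂y = -0.001547.
Flow direction (−∇h) has components (-0.001920 E, +0.001547 N).
Azimuth = atan2(E, N) = atan2(-0.001920, +0.001547) = 308.9° ≈ 309°.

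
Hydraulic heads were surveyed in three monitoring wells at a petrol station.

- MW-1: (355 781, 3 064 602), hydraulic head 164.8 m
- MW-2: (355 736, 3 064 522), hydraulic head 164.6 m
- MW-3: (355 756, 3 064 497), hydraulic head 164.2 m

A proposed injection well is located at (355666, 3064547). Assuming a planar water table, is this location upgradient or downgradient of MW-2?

upgradient

Taking MW-1 as reference: MW-2−MW-1 = (-45, -80, -0.2); MW-3−MW-1 = (-25, -105, -0.6).
Determinant of the coordinate differences = (-45)·(-105) − (-25)·(-80) = 2725.
∂h/∂x = [(-0.2)·(-105) − (-0.6)·(-80)] / 2725 = -0.009908
∂h/∂y = [(-45)·(-0.6) − (-25)·(-0.2)] / 2725 = +0.008073
Head at (355666, 3064547) = 164.8 + (-0.009908)·(-115) + (+0.008073)·(-55) = 165.50 m.
That is higher than the 164.6 m at MW-2, so the point is upgradient.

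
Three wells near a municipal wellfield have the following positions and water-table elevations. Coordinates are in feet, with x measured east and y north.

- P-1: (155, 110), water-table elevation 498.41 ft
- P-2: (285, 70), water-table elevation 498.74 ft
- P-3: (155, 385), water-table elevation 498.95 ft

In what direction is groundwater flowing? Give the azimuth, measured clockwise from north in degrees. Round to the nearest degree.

Taking P-1 as reference: P-2−P-1 = (130, -40, +0.33); P-3−P-1 = (0, 275, +0.54).
Solve a·Δx + b·Δy = Δh: det = 130·275 − 0·(-40) = 35750.
∂h/∂x = [(+0.33)·275 − (+0.54)·(-40)] / 35750 = +0.003143
∂h/∂y = [130·(+0.54) − 0·(+0.33)] / 35750 = +0.001964
Flow direction (−∇h) has components (-0.003143 E, -0.001964 N).
Azimuth = atan2(E, N) = atan2(-0.003143, -0.001964) = 238.0° ≈ 238°.

238°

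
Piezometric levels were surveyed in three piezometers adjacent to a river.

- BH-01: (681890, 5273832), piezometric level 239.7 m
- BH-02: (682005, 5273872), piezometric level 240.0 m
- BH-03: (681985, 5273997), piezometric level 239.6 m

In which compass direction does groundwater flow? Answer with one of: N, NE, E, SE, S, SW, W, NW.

NW

Differences from BH-01: to BH-02 (Δx, Δy, Δh) = (115, 40, +0.3); to BH-03 = (95, 165, -0.1).
Solve a·Δx + b·Δy = Δh: det = 115·165 − 95·40 = 15175.
∂h/∂x = [(+0.3)·165 − (-0.1)·40] / 15175 = +0.003526
∂h/∂y = [115·(-0.1) − 95·(+0.3)] / 15175 = -0.002636
Flow = −∇h = (-0.003526 east, +0.002636 north), which points northwest.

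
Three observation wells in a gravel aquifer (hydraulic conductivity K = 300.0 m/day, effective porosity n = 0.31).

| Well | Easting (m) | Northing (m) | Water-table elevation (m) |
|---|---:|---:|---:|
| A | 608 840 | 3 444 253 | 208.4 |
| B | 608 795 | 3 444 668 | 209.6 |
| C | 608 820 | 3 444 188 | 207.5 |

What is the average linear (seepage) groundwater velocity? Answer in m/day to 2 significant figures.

26 m/day

Differences from A: to B (Δx, Δy, Δh) = (-45, 415, +1.2); to C = (-20, -65, -0.9).
Solve a·Δx + b·Δy = Δh: det = (-45)·(-65) − (-20)·415 = 11225.
∂h/∂x = [(+1.2)·(-65) − (-0.9)·415] / 11225 = +0.02633
∂h/∂y = [(-45)·(-0.9) − (-20)·(+1.2)] / 11225 = +0.005746
|∇h| = √(0.02633² + 0.005746²) = 0.02695
Seepage velocity v = K·i/n = 300.0 × 0.02695 / 0.31 = 26.08 m/day.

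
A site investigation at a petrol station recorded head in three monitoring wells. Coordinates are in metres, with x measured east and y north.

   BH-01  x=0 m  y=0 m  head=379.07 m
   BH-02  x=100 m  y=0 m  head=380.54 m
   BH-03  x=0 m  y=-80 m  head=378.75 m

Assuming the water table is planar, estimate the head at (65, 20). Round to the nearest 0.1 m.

380.1 m

∂h/∂x = (380.54 − 379.07) / (100 − 0) = +0.01470
∂h/∂y = (378.75 − 379.07) / (-80 − 0) = +0.004000
h(65, 20) = 379.07 + (+0.01470)·(65) + (+0.004000)·(20) = 379.07 +0.956 +0.080 = 380.106 m.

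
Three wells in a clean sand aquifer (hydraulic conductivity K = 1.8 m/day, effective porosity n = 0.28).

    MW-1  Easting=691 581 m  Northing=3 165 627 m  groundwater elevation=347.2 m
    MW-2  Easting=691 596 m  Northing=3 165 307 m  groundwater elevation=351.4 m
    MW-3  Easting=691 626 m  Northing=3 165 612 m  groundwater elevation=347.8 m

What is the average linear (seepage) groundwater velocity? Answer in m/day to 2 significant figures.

With h = a·x + b·y + c and MW-1 as origin, the differences give:
  15·a + (-320)·b = +4.2
  45·a + (-15)·b = +0.6
Eliminate b (×(-15) and ×(-320), subtract): 14175·a = 129.00 → a = ∂h/∂x = +0.009101
Back-substitute: b = ∂h/∂y = -0.01270.
|∇h| = √(0.009101² + -0.01270²) = 0.01562
Seepage velocity v = K·i/n = 1.8 × 0.01562 / 0.28 = 0.1004 m/day.

0.10 m/day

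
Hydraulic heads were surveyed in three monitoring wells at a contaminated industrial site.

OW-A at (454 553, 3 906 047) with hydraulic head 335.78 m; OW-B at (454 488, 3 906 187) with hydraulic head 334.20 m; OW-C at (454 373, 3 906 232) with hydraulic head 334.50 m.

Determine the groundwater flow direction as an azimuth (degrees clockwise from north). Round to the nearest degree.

With h = a·x + b·y + c and OW-A as origin, the differences give:
  (-65)·a + 140·b = -1.58
  (-180)·a + 185·b = -1.28
Eliminate b (×185 and ×140, subtract): 13175·a = -113.100 → a = ∂h/∂x = -0.008584
Back-substitute: b = ∂h/∂y = -0.01527.
Flow direction (−∇h) has components (+0.008584 E, +0.01527 N).
Azimuth = atan2(E, N) = atan2(+0.008584, +0.01527) = 29.3° ≈ 029°.

029°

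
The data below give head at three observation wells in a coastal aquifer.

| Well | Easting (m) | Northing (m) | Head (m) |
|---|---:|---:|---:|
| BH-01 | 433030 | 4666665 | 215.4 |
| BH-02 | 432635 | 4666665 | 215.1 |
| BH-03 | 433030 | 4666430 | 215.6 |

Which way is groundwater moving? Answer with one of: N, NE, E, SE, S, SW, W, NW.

∂h/∂x = (215.1 − 215.4) / (432635 − 433030) = +0.0007595
∂h/∂y = (215.6 − 215.4) / (4666430 − 4666665) = -0.0008511
Flow = −∇h = (-0.0007595 east, +0.0008511 north), which points northwest.

NW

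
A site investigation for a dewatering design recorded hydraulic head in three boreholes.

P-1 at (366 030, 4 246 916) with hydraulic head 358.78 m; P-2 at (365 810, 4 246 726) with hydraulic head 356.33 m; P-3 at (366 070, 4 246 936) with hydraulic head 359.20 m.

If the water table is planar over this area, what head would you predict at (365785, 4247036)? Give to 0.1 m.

356.6 m

Taking P-1 as reference: P-2−P-1 = (-220, -190, -2.45); P-3−P-1 = (40, 20, +0.42).
Determinant of the coordinate differences = (-220)·20 − 40·(-190) = 3200.
∂h/∂x = [(-2.45)·20 − (+0.42)·(-190)] / 3200 = +0.009625
∂h/∂y = [(-220)·(+0.42) − 40·(-2.45)] / 3200 = +0.001750
h(365785, 4247036) = 358.78 + (+0.009625)·(-245) + (+0.001750)·(120) = 358.78 -2.358 +0.210 = 356.632 m.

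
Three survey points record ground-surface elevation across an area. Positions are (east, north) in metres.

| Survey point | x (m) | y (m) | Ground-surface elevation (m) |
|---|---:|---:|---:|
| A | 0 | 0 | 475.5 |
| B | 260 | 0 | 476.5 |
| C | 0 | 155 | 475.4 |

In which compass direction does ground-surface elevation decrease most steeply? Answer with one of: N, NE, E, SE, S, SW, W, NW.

W

∂z/∂x = (476.5 − 475.5) / (260 − 0) = +0.003846
∂z/∂y = (475.4 − 475.5) / (155 − 0) = -0.0006452
Steepest decrease is along −∇f = (-0.003846 E, +0.0006452 N) → west.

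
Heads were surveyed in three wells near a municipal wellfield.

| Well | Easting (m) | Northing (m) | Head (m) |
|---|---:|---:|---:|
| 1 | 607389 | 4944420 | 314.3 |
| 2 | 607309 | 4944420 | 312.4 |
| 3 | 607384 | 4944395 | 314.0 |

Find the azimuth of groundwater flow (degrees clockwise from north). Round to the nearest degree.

Differences from 1: to 2 (Δx, Δy, Δh) = (-80, 0, -1.9); to 3 = (-5, -25, -0.3).
Determinant of the coordinate differences = (-80)·(-25) − (-5)·0 = 2000.
∂h/∂x = [(-1.9)·(-25) − (-0.3)·0] / 2000 = +0.02375
∂h/∂y = [(-80)·(-0.3) − (-5)·(-1.9)] / 2000 = +0.007250
Flow direction (−∇h) has components (-0.02375 E, -0.007250 N).
Azimuth = atan2(E, N) = atan2(-0.02375, -0.007250) = 253.0° ≈ 253°.

253°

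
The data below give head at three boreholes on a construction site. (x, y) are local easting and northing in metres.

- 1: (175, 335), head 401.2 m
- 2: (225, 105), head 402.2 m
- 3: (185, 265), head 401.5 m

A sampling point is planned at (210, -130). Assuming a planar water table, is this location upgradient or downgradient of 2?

upgradient

Taking 1 as reference: 2−1 = (50, -230, +1.0); 3−1 = (10, -70, +0.3).
Solve a·Δx + b·Δy = Δh: det = 50·(-70) − 10·(-230) = -1200.
∂h/∂x = [(+1.0)·(-70) − (+0.3)·(-230)] / -1200 = +0.0008333
∂h/∂y = [50·(+0.3) − 10·(+1.0)] / -1200 = -0.004167
Head at (210, -130) = 401.2 + (+0.0008333)·(35) + (-0.004167)·(-465) = 403.17 m.
That is higher than the 402.2 m at 2, so the point is upgradient.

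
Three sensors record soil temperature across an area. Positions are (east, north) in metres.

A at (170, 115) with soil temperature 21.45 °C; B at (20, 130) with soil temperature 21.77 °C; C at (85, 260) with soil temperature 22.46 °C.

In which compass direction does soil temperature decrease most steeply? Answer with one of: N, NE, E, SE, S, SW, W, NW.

S

Taking A as reference: B−A = (-150, 15, +0.32); C−A = (-85, 145, +1.01).
Determinant of the coordinate differences = (-150)·145 − (-85)·15 = -20475.
∂T/∂x = [(+0.32)·145 − (+1.01)·15] / -20475 = -0.001526
∂T/∂y = [(-150)·(+1.01) − (-85)·(+0.32)] / -20475 = +0.006071
Steepest decrease is along −∇f = (+0.001526 E, -0.006071 N) → south.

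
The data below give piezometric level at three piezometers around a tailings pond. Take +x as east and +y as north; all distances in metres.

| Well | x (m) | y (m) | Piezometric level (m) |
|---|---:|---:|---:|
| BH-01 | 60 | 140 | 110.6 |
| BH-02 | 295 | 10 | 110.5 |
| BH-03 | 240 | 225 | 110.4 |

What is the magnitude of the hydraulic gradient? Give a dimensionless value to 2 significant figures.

With h = a·x + b·y + c and BH-01 as origin, the differences give:
  235·a + (-130)·b = -0.1
  180·a + 85·b = -0.2
Eliminate b (×85 and ×(-130), subtract): 43375·a = -34.50 → a = ∂h/∂x = -0.0007954
Back-substitute: b = ∂h/∂y = -0.0006686.
|∇h| = √(-0.0007954² + -0.0006686²) = 0.001039

0.0010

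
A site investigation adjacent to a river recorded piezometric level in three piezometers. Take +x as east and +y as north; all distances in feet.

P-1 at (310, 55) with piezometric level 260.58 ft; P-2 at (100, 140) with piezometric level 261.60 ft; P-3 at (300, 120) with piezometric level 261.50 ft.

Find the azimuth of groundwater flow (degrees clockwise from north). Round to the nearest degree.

184°

Three-point gradient (reference P-1): Δ to P-2 = (-210, 85, +1.02), Δ to P-3 = (-10, 65, +0.92).
∂h/∂x = +0.0009297, ∂h/∂y = +0.01430 (det = -12800).
Flow direction (−∇h) has components (-0.0009297 E, -0.01430 N).
Azimuth = atan2(E, N) = atan2(-0.0009297, -0.01430) = 183.7° ≈ 184°.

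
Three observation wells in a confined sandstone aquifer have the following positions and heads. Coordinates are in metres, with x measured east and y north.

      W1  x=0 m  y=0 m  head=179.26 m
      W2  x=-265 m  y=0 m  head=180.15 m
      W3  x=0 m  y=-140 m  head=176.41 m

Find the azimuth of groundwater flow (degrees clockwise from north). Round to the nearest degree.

∂h/∂x = (180.15 − 179.26) / (-265 − 0) = -0.003358
∂h/∂y = (176.41 − 179.26) / (-140 − 0) = +0.02036
Flow direction (−∇h) has components (+0.003358 E, -0.02036 N).
Azimuth = atan2(E, N) = atan2(+0.003358, -0.02036) = 170.6° ≈ 171°.

171°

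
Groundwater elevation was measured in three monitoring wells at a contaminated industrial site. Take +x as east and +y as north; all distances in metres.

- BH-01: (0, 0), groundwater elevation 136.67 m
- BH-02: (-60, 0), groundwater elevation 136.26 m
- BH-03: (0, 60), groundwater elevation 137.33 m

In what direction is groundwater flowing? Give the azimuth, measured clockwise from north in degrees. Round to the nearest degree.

∂h/∂x = (136.26 − 136.67) / (-60 − 0) = +0.006833
∂h/∂y = (137.33 − 136.67) / (60 − 0) = +0.01100
Flow direction (−∇h) has components (-0.006833 E, -0.01100 N).
Azimuth = atan2(E, N) = atan2(-0.006833, -0.01100) = 211.8° ≈ 212°.

212°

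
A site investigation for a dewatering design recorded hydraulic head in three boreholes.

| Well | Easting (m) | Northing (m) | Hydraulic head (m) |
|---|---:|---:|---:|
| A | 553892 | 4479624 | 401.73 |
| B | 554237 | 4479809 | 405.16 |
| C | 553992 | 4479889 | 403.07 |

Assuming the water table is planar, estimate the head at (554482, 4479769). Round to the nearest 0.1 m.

Taking A as reference: B−A = (345, 185, +3.43); C−A = (100, 265, +1.34).
Determinant of the coordinate differences = 345·265 − 100·185 = 72925.
∂h/∂x = [(+3.43)·265 − (+1.34)·185] / 72925 = +0.009065
∂h/∂y = [345·(+1.34) − 100·(+3.43)] / 72925 = +0.001636
h(554482, 4479769) = 401.73 + (+0.009065)·(590) + (+0.001636)·(145) = 401.73 +5.348 +0.237 = 407.315 m.

407.3 m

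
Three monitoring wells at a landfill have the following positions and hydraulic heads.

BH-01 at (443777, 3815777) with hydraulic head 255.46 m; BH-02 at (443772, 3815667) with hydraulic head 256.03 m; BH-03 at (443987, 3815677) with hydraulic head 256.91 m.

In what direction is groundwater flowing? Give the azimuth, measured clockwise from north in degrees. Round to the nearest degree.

321°

Three-point gradient (reference BH-01): Δ to BH-02 = (-5, -110, +0.57), Δ to BH-03 = (210, -100, +1.45).
∂h/∂x = +0.004343, ∂h/∂y = -0.005379 (det = 23600).
Flow direction (−∇h) has components (-0.004343 E, +0.005379 N).
Azimuth = atan2(E, N) = atan2(-0.004343, +0.005379) = 321.1° ≈ 321°.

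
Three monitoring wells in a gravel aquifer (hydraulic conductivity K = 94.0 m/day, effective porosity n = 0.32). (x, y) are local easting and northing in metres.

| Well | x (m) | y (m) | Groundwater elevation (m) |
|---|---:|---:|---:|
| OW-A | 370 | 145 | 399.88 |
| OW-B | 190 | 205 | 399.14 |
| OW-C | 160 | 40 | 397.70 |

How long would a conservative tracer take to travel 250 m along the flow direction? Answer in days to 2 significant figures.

85 days

Differences from OW-A: to OW-B (Δx, Δy, Δh) = (-180, 60, -0.74); to OW-C = (-210, -105, -2.18).
Solve a·Δx + b·Δy = Δh: det = (-180)·(-105) − (-210)·60 = 31500.
∂h/∂x = [(-0.74)·(-105) − (-2.18)·60] / 31500 = +0.006619
∂h/∂y = [(-180)·(-2.18) − (-210)·(-0.74)] / 31500 = +0.007524
|∇h| = √(0.006619² + 0.007524²) = 0.01002
Seepage velocity v = K·i/n = 94.0 × 0.01002 / 0.32 = 2.943 m/day.
t = 250 / 2.943 = 84.95 days.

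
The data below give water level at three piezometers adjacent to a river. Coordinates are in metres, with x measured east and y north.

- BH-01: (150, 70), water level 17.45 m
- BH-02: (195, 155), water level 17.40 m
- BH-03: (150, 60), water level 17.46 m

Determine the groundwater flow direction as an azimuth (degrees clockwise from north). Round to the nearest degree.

Differences from BH-01: to BH-02 (Δx, Δy, Δh) = (45, 85, -0.05); to BH-03 = (0, -10, +0.01).
Determinant of the coordinate differences = 45·(-10) − 0·85 = -450.
∂h/∂x = [(-0.05)·(-10) − (+0.01)·85] / -450 = +0.0007778
∂h/∂y = [45·(+0.01) − 0·(-0.05)] / -450 = -0.001000
Flow direction (−∇h) has components (-0.0007778 E, +0.001000 N).
Azimuth = atan2(E, N) = atan2(-0.0007778, +0.001000) = 322.1° ≈ 322°.

322°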